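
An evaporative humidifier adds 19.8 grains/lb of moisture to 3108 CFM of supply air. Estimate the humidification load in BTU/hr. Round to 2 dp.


Q = 0.68 * 3108 * 19.8 = 41846.11 BTU/hr

41846.11 BTU/hr


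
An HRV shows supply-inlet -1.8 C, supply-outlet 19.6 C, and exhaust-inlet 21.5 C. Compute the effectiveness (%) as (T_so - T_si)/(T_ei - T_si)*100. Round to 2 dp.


eff = (19.6-(-1.8))/(21.5-(-1.8))*100 = 91.85 %

91.85 %


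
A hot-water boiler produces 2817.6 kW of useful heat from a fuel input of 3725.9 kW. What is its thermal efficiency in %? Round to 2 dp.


eta = (2817.6/3725.9)*100 = 75.62 %

75.62 %


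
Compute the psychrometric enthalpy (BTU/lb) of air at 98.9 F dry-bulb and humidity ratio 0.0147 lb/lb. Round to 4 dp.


h = 0.24*98.9 + 0.0147*(1061+0.444*98.9) = 39.9782 BTU/lb

39.9782 BTU/lb


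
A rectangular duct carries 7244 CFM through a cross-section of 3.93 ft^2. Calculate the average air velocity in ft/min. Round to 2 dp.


V = 7244 / 3.93 = 1843.26 ft/min

1843.26 ft/min


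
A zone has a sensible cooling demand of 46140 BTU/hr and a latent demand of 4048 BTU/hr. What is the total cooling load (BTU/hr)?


Qt = 46140 + 4048 = 50188 BTU/hr

50188 BTU/hr


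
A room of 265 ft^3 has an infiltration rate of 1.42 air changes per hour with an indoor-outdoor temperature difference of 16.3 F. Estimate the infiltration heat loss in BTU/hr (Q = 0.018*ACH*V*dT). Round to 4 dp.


Q = 0.018 * 1.42 * 265 * 16.3 = 110.4064 BTU/hr

110.4064 BTU/hr


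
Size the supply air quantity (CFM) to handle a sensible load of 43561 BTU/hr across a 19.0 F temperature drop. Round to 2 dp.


CFM = 43561 / (1.08 * 19.0) = 2122.86

2122.86 CFM


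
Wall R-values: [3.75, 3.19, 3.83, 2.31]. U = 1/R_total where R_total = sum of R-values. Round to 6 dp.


R_total = 3.75 + 3.19 + 3.83 + 2.31 = 13.08
U = 1/13.08 = 0.076453

0.076453


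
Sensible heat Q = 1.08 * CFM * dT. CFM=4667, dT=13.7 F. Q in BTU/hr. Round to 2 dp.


Q = 1.08 * 4667 * 13.7 = 69052.93 BTU/hr

69052.93 BTU/hr


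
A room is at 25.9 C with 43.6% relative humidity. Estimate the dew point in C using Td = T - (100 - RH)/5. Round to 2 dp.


Td = 25.9 - (100-43.6)/5 = 14.62 C

14.62 C


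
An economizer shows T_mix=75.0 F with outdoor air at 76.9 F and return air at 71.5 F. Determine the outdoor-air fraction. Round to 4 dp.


frac = (75.0 - 71.5) / (76.9 - 71.5) = 0.6481

0.6481


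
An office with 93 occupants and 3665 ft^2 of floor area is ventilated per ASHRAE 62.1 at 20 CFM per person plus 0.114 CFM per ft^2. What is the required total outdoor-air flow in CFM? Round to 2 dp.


Total = 93*20 + 3665*0.114 = 2277.81 CFM

2277.81 CFM


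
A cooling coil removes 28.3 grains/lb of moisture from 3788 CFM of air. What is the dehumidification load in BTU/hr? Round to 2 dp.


Q = 0.68 * 3788 * 28.3 = 72896.27 BTU/hr

72896.27 BTU/hr


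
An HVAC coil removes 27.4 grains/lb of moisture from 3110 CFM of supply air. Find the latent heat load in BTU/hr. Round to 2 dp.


Q = 0.68 * 3110 * 27.4 = 57945.52 BTU/hr

57945.52 BTU/hr


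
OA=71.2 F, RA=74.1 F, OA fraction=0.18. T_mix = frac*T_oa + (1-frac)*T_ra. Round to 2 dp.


T_mix = 0.18*71.2 + 0.82*74.1 = 73.58 F

73.58 F


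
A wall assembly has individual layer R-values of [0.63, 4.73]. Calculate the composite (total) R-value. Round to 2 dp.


R_total = 0.63 + 4.73 = 5.36

5.36


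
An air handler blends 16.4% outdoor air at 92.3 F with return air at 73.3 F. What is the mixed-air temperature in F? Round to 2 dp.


T_mix = 73.3 + (16.4/100)*(92.3-73.3) = 76.42 F

76.42 F


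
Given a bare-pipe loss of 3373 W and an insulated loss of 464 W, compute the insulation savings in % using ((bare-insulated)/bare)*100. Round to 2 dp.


Savings = ((3373-464)/3373)*100 = 86.24 %

86.24 %


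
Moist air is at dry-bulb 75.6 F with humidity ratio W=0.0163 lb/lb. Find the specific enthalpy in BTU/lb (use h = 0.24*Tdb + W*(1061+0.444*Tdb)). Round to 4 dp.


h = 0.24*75.6 + 0.0163*(1061+0.444*75.6) = 35.9854 BTU/lb

35.9854 BTU/lb


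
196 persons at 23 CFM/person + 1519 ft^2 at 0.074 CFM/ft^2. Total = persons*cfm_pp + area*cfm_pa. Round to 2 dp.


Total = 196*23 + 1519*0.074 = 4620.41 CFM

4620.41 CFM


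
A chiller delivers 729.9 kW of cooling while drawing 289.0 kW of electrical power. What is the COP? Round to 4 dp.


COP = 729.9 / 289.0 = 2.5256

2.5256


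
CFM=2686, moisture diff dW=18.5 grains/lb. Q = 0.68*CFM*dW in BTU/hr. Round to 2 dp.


Q = 0.68 * 2686 * 18.5 = 33789.88 BTU/hr

33789.88 BTU/hr


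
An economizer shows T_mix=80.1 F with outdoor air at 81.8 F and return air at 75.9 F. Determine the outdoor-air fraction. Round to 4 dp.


frac = (80.1 - 75.9) / (81.8 - 75.9) = 0.7119

0.7119


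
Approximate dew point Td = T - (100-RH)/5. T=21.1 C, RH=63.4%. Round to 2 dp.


Td = 21.1 - (100-63.4)/5 = 13.78 C

13.78 C


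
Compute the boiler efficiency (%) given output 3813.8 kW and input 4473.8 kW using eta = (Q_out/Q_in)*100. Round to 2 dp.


eta = (3813.8/4473.8)*100 = 85.25 %

85.25 %


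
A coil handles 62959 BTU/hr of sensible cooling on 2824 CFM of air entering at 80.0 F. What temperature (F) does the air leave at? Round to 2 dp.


dT = 62959/(1.08*2824) = 20.6428
T_leave = 80.0 - 20.6428 = 59.36 F

59.36 F


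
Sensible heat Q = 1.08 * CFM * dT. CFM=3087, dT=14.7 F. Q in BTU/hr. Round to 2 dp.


Q = 1.08 * 3087 * 14.7 = 49009.21 BTU/hr

49009.21 BTU/hr


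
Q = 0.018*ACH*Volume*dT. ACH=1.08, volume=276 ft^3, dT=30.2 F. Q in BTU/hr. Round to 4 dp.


Q = 0.018 * 1.08 * 276 * 30.2 = 162.0363 BTU/hr

162.0363 BTU/hr


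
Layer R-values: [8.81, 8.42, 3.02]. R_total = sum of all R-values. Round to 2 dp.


R_total = 8.81 + 8.42 + 3.02 = 20.25

20.25


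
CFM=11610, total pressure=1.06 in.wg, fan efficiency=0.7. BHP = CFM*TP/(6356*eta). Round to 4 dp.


BHP = 11610 * 1.06 / (6356 * 0.7) = 2.7660 hp

2.7660 hp


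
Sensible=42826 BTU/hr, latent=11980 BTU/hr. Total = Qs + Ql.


Qt = 42826 + 11980 = 54806 BTU/hr

54806 BTU/hr


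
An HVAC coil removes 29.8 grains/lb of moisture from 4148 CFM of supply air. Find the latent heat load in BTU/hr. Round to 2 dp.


Q = 0.68 * 4148 * 29.8 = 84055.07 BTU/hr

84055.07 BTU/hr


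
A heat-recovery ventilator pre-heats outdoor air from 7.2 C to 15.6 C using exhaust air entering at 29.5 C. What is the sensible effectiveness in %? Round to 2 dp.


eff = (15.6-7.2)/(29.5-7.2)*100 = 37.67 %

37.67 %


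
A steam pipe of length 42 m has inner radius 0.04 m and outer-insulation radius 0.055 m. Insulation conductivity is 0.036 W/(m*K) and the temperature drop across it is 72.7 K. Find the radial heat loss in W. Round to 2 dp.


Q = 2*pi*0.036*42*72.7/ln(0.055/0.04) = 2168.80 W

2168.80 W


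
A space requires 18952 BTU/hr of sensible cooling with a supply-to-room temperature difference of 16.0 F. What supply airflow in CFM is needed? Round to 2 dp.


CFM = 18952 / (1.08 * 16.0) = 1096.76

1096.76 CFM


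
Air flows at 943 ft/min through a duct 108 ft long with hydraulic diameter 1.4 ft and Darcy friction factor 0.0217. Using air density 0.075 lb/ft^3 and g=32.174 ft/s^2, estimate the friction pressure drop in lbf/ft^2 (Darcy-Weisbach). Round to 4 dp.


v_fps = 943/60 = 15.7167 ft/s
dp = 0.0217*(108/1.4)*0.075*15.7167^2/(2*32.174) = 0.4820 lbf/ft^2

0.4820 lbf/ft^2


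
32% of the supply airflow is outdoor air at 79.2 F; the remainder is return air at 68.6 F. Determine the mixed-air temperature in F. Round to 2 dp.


T_mix = 0.32*79.2 + 0.68*68.6 = 71.99 F

71.99 F


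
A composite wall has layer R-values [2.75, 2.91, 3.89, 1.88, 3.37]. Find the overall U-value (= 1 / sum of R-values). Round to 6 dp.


R_total = 2.75 + 2.91 + 3.89 + 1.88 + 3.37 = 14.80
U = 1/14.80 = 0.067568

0.067568


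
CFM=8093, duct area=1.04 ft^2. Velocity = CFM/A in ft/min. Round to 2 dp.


V = 8093 / 1.04 = 7781.73 ft/min

7781.73 ft/min


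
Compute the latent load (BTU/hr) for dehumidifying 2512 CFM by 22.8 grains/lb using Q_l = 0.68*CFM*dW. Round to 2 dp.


Q = 0.68 * 2512 * 22.8 = 38946.05 BTU/hr

38946.05 BTU/hr


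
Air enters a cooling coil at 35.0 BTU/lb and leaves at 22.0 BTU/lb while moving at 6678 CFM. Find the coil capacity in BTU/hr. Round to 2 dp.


Q = 4.5 * 6678 * (35.0 - 22.0) = 390663.00 BTU/hr

390663.00 BTU/hr


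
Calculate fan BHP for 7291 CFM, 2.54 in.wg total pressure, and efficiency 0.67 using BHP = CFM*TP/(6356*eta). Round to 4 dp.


BHP = 7291 * 2.54 / (6356 * 0.67) = 4.3487 hp

4.3487 hp


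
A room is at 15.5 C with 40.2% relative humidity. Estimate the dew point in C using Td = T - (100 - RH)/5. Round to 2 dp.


Td = 15.5 - (100-40.2)/5 = 3.54 C

3.54 C


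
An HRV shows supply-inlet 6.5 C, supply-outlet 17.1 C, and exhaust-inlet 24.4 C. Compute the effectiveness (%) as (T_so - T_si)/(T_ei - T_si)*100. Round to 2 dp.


eff = (17.1-6.5)/(24.4-6.5)*100 = 59.22 %

59.22 %


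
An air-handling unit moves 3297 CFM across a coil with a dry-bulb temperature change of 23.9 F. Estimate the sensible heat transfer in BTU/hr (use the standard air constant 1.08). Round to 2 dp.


Q = 1.08 * 3297 * 23.9 = 85102.16 BTU/hr

85102.16 BTU/hr


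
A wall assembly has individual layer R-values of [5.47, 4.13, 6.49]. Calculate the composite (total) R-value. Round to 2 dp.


R_total = 5.47 + 4.13 + 6.49 = 16.09

16.09


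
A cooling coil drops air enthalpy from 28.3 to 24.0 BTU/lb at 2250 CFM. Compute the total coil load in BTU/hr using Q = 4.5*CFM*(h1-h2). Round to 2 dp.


Q = 4.5 * 2250 * (28.3 - 24.0) = 43537.50 BTU/hr

43537.50 BTU/hr


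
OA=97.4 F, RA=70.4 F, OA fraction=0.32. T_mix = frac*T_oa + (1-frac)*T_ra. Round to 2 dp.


T_mix = 0.32*97.4 + 0.68*70.4 = 79.04 F

79.04 F


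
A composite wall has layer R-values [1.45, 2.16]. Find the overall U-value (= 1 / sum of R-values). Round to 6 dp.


R_total = 1.45 + 2.16 = 3.61
U = 1/3.61 = 0.277008

0.277008


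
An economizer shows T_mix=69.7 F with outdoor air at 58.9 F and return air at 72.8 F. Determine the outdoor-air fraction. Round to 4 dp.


frac = (69.7 - 72.8) / (58.9 - 72.8) = 0.2230

0.2230


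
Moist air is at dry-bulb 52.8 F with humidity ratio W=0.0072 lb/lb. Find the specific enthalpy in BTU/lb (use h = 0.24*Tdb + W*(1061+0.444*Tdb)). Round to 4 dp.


h = 0.24*52.8 + 0.0072*(1061+0.444*52.8) = 20.4800 BTU/lb

20.4800 BTU/lb


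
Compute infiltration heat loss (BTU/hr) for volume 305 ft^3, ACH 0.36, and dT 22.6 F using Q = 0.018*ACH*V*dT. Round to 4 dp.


Q = 0.018 * 0.36 * 305 * 22.6 = 44.6666 BTU/hr

44.6666 BTU/hr


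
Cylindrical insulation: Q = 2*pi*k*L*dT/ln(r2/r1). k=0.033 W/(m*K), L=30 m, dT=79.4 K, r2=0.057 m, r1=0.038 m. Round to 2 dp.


Q = 2*pi*0.033*30*79.4/ln(0.057/0.038) = 1218.10 W

1218.10 W


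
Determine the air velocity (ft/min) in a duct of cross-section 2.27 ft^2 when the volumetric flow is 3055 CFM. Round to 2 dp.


V = 3055 / 2.27 = 1345.81 ft/min

1345.81 ft/min


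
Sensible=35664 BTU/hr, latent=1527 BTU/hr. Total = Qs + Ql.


Qt = 35664 + 1527 = 37191 BTU/hr

37191 BTU/hr


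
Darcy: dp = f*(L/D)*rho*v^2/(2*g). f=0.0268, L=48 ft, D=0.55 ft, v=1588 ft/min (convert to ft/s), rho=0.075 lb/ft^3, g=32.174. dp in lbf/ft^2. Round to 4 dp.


v_fps = 1588/60 = 26.4667 ft/s
dp = 0.0268*(48/0.55)*0.075*26.4667^2/(2*32.174) = 1.9096 lbf/ft^2

1.9096 lbf/ft^2


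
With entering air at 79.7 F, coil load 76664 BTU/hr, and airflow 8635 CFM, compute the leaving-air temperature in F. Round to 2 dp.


dT = 76664/(1.08*8635) = 8.2206
T_leave = 79.7 - 8.2206 = 71.48 F

71.48 F


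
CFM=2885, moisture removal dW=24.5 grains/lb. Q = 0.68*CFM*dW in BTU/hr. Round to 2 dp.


Q = 0.68 * 2885 * 24.5 = 48064.10 BTU/hr

48064.10 BTU/hr


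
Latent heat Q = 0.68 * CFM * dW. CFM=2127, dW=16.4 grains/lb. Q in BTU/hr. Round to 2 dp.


Q = 0.68 * 2127 * 16.4 = 23720.30 BTU/hr

23720.30 BTU/hr


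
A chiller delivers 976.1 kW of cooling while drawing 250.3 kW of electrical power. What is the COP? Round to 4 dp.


COP = 976.1 / 250.3 = 3.8997

3.8997


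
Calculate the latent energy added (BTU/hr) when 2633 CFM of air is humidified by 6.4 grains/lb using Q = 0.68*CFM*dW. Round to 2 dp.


Q = 0.68 * 2633 * 6.4 = 11458.82 BTU/hr

11458.82 BTU/hr


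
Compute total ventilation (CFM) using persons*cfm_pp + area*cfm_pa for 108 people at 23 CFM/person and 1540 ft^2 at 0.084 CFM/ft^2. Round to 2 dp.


Total = 108*23 + 1540*0.084 = 2613.36 CFM

2613.36 CFM


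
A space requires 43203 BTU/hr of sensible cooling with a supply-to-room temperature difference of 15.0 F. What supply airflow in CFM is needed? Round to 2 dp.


CFM = 43203 / (1.08 * 15.0) = 2666.85

2666.85 CFM


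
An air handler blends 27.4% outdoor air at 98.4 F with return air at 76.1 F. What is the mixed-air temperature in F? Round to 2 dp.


T_mix = 76.1 + (27.4/100)*(98.4-76.1) = 82.21 F

82.21 F


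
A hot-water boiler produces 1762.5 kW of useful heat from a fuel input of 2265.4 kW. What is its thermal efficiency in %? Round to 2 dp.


eta = (1762.5/2265.4)*100 = 77.80 %

77.80 %


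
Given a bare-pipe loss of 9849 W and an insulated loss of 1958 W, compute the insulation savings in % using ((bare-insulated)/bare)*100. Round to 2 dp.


Savings = ((9849-1958)/9849)*100 = 80.12 %

80.12 %


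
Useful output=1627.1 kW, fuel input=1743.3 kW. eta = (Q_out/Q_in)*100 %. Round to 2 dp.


eta = (1627.1/1743.3)*100 = 93.33 %

93.33 %


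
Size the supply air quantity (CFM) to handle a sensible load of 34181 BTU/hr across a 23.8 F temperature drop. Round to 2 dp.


CFM = 34181 / (1.08 * 23.8) = 1329.79

1329.79 CFM


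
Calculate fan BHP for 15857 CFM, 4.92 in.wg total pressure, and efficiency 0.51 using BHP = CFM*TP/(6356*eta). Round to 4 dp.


BHP = 15857 * 4.92 / (6356 * 0.51) = 24.0676 hp

24.0676 hp


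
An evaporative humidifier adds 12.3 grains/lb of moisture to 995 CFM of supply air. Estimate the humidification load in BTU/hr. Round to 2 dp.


Q = 0.68 * 995 * 12.3 = 8322.18 BTU/hr

8322.18 BTU/hr


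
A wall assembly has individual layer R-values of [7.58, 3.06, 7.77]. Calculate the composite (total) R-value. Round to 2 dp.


R_total = 7.58 + 3.06 + 7.77 = 18.41

18.41


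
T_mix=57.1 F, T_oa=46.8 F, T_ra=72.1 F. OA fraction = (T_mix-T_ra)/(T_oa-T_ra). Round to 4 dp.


frac = (57.1 - 72.1) / (46.8 - 72.1) = 0.5929

0.5929


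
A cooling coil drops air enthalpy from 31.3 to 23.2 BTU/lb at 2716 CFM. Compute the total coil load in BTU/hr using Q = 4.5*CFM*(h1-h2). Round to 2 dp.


Q = 4.5 * 2716 * (31.3 - 23.2) = 98998.20 BTU/hr

98998.20 BTU/hr


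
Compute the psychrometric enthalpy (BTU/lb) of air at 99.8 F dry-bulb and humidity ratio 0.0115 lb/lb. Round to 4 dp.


h = 0.24*99.8 + 0.0115*(1061+0.444*99.8) = 36.6631 BTU/lb

36.6631 BTU/lb


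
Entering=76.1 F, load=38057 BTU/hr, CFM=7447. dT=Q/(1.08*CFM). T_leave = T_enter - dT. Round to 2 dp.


dT = 38057/(1.08*7447) = 4.7318
T_leave = 76.1 - 4.7318 = 71.37 F

71.37 F


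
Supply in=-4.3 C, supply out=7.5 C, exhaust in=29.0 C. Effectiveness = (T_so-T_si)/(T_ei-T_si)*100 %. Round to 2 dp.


eff = (7.5-(-4.3))/(29.0-(-4.3))*100 = 35.44 %

35.44 %


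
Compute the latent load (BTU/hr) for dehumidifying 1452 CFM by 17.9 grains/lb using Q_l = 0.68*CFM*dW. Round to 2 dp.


Q = 0.68 * 1452 * 17.9 = 17673.74 BTU/hr

17673.74 BTU/hr


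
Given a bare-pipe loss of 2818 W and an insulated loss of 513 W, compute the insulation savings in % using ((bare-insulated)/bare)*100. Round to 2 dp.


Savings = ((2818-513)/2818)*100 = 81.80 %

81.80 %


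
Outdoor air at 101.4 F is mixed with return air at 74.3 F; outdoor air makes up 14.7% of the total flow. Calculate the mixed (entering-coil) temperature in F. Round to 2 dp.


T_mix = 74.3 + (14.7/100)*(101.4-74.3) = 78.28 F

78.28 F


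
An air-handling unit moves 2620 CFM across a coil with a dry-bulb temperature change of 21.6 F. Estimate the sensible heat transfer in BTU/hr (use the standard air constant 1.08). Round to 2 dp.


Q = 1.08 * 2620 * 21.6 = 61119.36 BTU/hr

61119.36 BTU/hr


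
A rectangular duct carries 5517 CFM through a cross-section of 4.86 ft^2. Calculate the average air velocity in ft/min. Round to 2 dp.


V = 5517 / 4.86 = 1135.19 ft/min

1135.19 ft/min


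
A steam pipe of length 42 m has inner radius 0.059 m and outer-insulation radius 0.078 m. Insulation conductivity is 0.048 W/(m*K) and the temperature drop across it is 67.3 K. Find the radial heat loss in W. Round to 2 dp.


Q = 2*pi*0.048*42*67.3/ln(0.078/0.059) = 3053.62 W

3053.62 W


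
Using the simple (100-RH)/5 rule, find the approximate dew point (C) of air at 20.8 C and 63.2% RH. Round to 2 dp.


Td = 20.8 - (100-63.2)/5 = 13.44 C

13.44 C


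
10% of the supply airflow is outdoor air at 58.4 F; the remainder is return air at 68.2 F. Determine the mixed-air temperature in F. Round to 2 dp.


T_mix = 0.1*58.4 + 0.9*68.2 = 67.22 F

67.22 F


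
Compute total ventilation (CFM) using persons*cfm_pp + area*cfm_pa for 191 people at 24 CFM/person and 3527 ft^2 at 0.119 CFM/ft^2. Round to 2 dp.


Total = 191*24 + 3527*0.119 = 5003.71 CFM

5003.71 CFM


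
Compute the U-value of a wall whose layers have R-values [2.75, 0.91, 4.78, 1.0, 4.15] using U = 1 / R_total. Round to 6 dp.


R_total = 2.75 + 0.91 + 4.78 + 1.0 + 4.15 = 13.59
U = 1/13.59 = 0.073584

0.073584


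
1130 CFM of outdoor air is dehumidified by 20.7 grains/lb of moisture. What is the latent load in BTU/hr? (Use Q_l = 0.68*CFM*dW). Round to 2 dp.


Q = 0.68 * 1130 * 20.7 = 15905.88 BTU/hr

15905.88 BTU/hr


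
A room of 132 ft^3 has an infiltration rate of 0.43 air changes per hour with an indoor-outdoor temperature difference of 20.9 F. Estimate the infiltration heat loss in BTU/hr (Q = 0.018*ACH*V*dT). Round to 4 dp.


Q = 0.018 * 0.43 * 132 * 20.9 = 21.3531 BTU/hr

21.3531 BTU/hr


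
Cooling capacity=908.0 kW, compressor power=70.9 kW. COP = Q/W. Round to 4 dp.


COP = 908.0 / 70.9 = 12.8068

12.8068


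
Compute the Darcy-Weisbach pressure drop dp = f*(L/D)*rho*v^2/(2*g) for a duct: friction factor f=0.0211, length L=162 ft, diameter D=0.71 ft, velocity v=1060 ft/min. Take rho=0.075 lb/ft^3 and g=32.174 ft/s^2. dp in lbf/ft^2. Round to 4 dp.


v_fps = 1060/60 = 17.6667 ft/s
dp = 0.0211*(162/0.71)*0.075*17.6667^2/(2*32.174) = 1.7514 lbf/ft^2

1.7514 lbf/ft^2


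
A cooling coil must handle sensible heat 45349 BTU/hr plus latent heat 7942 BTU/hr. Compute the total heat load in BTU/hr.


Qt = 45349 + 7942 = 53291 BTU/hr

53291 BTU/hr


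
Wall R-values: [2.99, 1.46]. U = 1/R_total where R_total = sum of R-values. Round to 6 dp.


R_total = 2.99 + 1.46 = 4.45
U = 1/4.45 = 0.224719

0.224719


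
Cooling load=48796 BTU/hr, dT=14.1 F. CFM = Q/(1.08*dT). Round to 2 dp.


CFM = 48796 / (1.08 * 14.1) = 3204.36

3204.36 CFM


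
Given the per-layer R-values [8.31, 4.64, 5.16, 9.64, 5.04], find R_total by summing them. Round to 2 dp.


R_total = 8.31 + 4.64 + 5.16 + 9.64 + 5.04 = 32.79

32.79


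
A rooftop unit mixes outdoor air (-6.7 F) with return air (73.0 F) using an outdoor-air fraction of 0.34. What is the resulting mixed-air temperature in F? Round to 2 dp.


T_mix = 0.34*(-6.7) + 0.66*73.0 = 45.90 F

45.90 F


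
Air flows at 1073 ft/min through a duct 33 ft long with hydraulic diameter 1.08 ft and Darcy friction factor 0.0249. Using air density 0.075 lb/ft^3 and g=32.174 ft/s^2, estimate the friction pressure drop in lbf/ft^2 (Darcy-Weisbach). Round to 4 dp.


v_fps = 1073/60 = 17.8833 ft/s
dp = 0.0249*(33/1.08)*0.075*17.8833^2/(2*32.174) = 0.2836 lbf/ft^2

0.2836 lbf/ft^2


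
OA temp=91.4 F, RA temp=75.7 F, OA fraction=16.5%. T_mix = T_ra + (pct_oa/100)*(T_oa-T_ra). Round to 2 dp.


T_mix = 75.7 + (16.5/100)*(91.4-75.7) = 78.29 F

78.29 F


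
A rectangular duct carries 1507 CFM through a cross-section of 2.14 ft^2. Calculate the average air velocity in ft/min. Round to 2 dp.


V = 1507 / 2.14 = 704.21 ft/min

704.21 ft/min


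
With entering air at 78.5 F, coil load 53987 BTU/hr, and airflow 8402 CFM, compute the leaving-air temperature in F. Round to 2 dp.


dT = 53987/(1.08*8402) = 5.9495
T_leave = 78.5 - 5.9495 = 72.55 F

72.55 F


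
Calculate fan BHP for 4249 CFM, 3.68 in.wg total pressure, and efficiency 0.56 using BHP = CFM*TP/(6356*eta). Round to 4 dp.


BHP = 4249 * 3.68 / (6356 * 0.56) = 4.3930 hp

4.3930 hp


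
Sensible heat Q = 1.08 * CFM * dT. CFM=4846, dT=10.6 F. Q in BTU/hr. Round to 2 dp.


Q = 1.08 * 4846 * 10.6 = 55477.01 BTU/hr

55477.01 BTU/hr


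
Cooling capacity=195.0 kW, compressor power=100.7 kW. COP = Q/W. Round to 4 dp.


COP = 195.0 / 100.7 = 1.9364

1.9364


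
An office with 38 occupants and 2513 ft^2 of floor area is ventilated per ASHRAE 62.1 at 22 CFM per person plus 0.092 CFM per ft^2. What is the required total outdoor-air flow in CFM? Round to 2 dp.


Total = 38*22 + 2513*0.092 = 1067.20 CFM

1067.20 CFM


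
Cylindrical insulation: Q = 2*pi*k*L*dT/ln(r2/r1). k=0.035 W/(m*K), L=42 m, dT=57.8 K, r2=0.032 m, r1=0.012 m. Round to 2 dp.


Q = 2*pi*0.035*42*57.8/ln(0.032/0.012) = 544.29 W

544.29 W


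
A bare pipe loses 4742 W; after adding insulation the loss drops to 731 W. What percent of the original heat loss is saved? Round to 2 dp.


Savings = ((4742-731)/4742)*100 = 84.58 %

84.58 %


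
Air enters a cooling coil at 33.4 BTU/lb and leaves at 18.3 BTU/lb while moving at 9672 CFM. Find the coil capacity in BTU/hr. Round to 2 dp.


Q = 4.5 * 9672 * (33.4 - 18.3) = 657212.40 BTU/hr

657212.40 BTU/hr


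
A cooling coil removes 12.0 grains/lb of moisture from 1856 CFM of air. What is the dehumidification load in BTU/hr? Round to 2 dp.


Q = 0.68 * 1856 * 12.0 = 15144.96 BTU/hr

15144.96 BTU/hr


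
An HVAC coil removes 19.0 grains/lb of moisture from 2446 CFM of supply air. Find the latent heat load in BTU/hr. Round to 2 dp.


Q = 0.68 * 2446 * 19.0 = 31602.32 BTU/hr

31602.32 BTU/hr


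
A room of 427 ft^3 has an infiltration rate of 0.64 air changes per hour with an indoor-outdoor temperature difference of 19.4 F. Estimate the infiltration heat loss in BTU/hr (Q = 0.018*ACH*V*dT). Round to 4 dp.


Q = 0.018 * 0.64 * 427 * 19.4 = 95.4294 BTU/hr

95.4294 BTU/hr


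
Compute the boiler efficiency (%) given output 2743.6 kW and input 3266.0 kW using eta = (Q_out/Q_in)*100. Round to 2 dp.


eta = (2743.6/3266.0)*100 = 84.00 %

84.00 %


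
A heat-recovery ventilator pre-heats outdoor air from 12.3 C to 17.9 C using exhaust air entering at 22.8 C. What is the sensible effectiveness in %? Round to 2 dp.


eff = (17.9-12.3)/(22.8-12.3)*100 = 53.33 %

53.33 %


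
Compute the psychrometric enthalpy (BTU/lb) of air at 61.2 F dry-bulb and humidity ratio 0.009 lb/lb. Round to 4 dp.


h = 0.24*61.2 + 0.009*(1061+0.444*61.2) = 24.4816 BTU/lb

24.4816 BTU/lb


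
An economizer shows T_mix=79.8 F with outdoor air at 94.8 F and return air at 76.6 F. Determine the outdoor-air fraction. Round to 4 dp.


frac = (79.8 - 76.6) / (94.8 - 76.6) = 0.1758

0.1758


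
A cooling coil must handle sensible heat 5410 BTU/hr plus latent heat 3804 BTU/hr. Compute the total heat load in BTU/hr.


Qt = 5410 + 3804 = 9214 BTU/hr

9214 BTU/hr


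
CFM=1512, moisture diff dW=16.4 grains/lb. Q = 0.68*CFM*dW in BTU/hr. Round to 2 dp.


Q = 0.68 * 1512 * 16.4 = 16861.82 BTU/hr

16861.82 BTU/hr


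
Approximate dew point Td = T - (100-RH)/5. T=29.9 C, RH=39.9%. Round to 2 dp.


Td = 29.9 - (100-39.9)/5 = 17.88 C

17.88 C


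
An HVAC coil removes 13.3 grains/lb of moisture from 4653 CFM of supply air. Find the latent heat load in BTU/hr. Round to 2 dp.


Q = 0.68 * 4653 * 13.3 = 42081.73 BTU/hr

42081.73 BTU/hr


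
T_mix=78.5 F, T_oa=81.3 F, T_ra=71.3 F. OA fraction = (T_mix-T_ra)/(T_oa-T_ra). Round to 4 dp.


frac = (78.5 - 71.3) / (81.3 - 71.3) = 0.7200

0.7200


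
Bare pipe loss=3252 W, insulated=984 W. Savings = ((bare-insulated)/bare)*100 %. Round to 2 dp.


Savings = ((3252-984)/3252)*100 = 69.74 %

69.74 %


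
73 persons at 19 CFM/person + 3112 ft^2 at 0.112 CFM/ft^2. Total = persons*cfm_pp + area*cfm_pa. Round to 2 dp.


Total = 73*19 + 3112*0.112 = 1735.54 CFM

1735.54 CFM


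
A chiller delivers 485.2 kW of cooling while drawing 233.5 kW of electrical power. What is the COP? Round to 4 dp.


COP = 485.2 / 233.5 = 2.0779

2.0779


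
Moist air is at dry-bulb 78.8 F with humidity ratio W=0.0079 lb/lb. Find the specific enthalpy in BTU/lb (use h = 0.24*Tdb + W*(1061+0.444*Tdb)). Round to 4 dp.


h = 0.24*78.8 + 0.0079*(1061+0.444*78.8) = 27.5703 BTU/lb

27.5703 BTU/lb


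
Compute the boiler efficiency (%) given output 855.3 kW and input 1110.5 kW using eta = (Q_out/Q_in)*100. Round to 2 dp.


eta = (855.3/1110.5)*100 = 77.02 %

77.02 %


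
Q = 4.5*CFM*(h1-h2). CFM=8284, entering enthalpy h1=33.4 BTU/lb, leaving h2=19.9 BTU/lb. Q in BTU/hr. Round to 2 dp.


Q = 4.5 * 8284 * (33.4 - 19.9) = 503253.00 BTU/hr

503253.00 BTU/hr


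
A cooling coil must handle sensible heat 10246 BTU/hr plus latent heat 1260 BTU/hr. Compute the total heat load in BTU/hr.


Qt = 10246 + 1260 = 11506 BTU/hr

11506 BTU/hr


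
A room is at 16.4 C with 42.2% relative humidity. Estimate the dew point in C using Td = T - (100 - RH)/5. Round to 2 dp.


Td = 16.4 - (100-42.2)/5 = 4.84 C

4.84 C


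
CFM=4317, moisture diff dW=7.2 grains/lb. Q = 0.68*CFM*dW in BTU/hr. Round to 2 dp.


Q = 0.68 * 4317 * 7.2 = 21136.03 BTU/hr

21136.03 BTU/hr


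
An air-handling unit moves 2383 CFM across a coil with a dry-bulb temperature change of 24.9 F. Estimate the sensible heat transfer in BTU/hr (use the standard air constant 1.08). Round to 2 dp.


Q = 1.08 * 2383 * 24.9 = 64083.64 BTU/hr

64083.64 BTU/hr


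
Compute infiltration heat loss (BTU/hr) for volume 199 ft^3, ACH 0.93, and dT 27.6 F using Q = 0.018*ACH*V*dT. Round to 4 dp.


Q = 0.018 * 0.93 * 199 * 27.6 = 91.9428 BTU/hr

91.9428 BTU/hr


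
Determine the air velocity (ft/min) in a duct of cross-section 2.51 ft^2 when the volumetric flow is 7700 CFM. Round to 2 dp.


V = 7700 / 2.51 = 3067.73 ft/min

3067.73 ft/min


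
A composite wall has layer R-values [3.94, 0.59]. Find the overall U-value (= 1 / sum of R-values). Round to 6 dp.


R_total = 3.94 + 0.59 = 4.53
U = 1/4.53 = 0.220751

0.220751


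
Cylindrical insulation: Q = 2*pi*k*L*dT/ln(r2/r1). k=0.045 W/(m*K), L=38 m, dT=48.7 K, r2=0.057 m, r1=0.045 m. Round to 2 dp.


Q = 2*pi*0.045*38*48.7/ln(0.057/0.045) = 2213.49 W

2213.49 W


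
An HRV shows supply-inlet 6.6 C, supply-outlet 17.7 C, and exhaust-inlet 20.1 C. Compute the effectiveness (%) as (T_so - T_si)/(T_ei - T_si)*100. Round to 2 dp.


eff = (17.7-6.6)/(20.1-6.6)*100 = 82.22 %

82.22 %


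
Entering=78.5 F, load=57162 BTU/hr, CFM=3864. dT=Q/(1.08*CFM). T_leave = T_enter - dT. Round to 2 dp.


dT = 57162/(1.08*3864) = 13.6977
T_leave = 78.5 - 13.6977 = 64.80 F

64.80 F


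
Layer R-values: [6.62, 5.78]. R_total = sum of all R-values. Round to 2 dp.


R_total = 6.62 + 5.78 = 12.40

12.40


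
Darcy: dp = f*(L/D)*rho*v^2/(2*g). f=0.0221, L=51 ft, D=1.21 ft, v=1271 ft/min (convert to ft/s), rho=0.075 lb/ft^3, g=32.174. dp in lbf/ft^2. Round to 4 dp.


v_fps = 1271/60 = 21.1833 ft/s
dp = 0.0221*(51/1.21)*0.075*21.1833^2/(2*32.174) = 0.4872 lbf/ft^2

0.4872 lbf/ft^2


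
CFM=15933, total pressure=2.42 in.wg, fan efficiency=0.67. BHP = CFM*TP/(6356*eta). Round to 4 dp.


BHP = 15933 * 2.42 / (6356 * 0.67) = 9.0543 hp

9.0543 hp


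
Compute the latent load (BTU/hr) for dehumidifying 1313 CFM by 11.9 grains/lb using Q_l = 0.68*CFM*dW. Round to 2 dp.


Q = 0.68 * 1313 * 11.9 = 10624.80 BTU/hr

10624.80 BTU/hr


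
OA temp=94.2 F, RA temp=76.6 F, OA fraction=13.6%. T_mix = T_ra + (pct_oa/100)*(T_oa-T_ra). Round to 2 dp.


T_mix = 76.6 + (13.6/100)*(94.2-76.6) = 78.99 F

78.99 F


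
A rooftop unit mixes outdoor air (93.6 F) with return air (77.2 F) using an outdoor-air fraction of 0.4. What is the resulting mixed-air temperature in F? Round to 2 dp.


T_mix = 0.4*93.6 + 0.6*77.2 = 83.76 F

83.76 F


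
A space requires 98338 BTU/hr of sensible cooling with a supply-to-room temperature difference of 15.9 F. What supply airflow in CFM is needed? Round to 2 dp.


CFM = 98338 / (1.08 * 15.9) = 5726.65

5726.65 CFM


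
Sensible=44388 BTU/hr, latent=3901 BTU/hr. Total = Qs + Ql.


Qt = 44388 + 3901 = 48289 BTU/hr

48289 BTU/hr


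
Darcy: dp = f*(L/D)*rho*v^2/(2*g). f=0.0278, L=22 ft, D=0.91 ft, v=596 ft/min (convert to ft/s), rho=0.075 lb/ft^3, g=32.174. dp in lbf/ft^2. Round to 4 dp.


v_fps = 596/60 = 9.9333 ft/s
dp = 0.0278*(22/0.91)*0.075*9.9333^2/(2*32.174) = 0.0773 lbf/ft^2

0.0773 lbf/ft^2


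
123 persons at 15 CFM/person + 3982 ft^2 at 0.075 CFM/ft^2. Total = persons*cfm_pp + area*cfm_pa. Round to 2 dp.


Total = 123*15 + 3982*0.075 = 2143.65 CFM

2143.65 CFM


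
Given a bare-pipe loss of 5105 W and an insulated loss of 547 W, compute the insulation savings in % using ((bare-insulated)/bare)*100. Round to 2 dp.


Savings = ((5105-547)/5105)*100 = 89.29 %

89.29 %


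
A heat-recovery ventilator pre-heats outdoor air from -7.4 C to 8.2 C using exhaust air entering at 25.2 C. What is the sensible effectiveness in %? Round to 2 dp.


eff = (8.2-(-7.4))/(25.2-(-7.4))*100 = 47.85 %

47.85 %


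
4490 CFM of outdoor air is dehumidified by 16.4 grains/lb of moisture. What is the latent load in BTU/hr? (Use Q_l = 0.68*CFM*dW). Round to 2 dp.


Q = 0.68 * 4490 * 16.4 = 50072.48 BTU/hr

50072.48 BTU/hr


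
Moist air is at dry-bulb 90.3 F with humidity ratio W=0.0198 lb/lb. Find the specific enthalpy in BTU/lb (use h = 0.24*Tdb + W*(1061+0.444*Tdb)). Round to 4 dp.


h = 0.24*90.3 + 0.0198*(1061+0.444*90.3) = 43.4736 BTU/lb

43.4736 BTU/lb


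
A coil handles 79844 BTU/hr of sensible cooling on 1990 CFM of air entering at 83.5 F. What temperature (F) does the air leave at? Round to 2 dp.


dT = 79844/(1.08*1990) = 37.1506
T_leave = 83.5 - 37.1506 = 46.35 F

46.35 F


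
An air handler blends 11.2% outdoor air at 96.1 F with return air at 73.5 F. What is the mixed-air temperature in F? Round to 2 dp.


T_mix = 73.5 + (11.2/100)*(96.1-73.5) = 76.03 F

76.03 F


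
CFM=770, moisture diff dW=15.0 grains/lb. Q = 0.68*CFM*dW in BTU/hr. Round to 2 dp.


Q = 0.68 * 770 * 15.0 = 7854.00 BTU/hr

7854.00 BTU/hr


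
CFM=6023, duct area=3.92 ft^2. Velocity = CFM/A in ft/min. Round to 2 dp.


V = 6023 / 3.92 = 1536.48 ft/min

1536.48 ft/min


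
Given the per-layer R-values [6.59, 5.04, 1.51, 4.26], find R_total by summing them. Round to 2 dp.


R_total = 6.59 + 5.04 + 1.51 + 4.26 = 17.40

17.40


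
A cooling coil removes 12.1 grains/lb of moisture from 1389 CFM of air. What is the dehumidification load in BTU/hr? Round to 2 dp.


Q = 0.68 * 1389 * 12.1 = 11428.69 BTU/hr

11428.69 BTU/hr


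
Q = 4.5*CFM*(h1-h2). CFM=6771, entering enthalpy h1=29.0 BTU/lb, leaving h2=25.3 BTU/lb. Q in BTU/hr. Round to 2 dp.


Q = 4.5 * 6771 * (29.0 - 25.3) = 112737.15 BTU/hr

112737.15 BTU/hr


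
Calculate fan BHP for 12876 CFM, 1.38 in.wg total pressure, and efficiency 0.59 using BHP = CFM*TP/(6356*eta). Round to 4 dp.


BHP = 12876 * 1.38 / (6356 * 0.59) = 4.7383 hp

4.7383 hp


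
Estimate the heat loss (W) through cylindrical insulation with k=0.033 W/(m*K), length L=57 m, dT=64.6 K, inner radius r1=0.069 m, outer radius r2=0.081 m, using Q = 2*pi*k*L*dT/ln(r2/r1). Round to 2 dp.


Q = 2*pi*0.033*57*64.6/ln(0.081/0.069) = 4761.59 W

4761.59 W


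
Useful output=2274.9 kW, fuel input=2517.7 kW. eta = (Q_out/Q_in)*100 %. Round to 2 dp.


eta = (2274.9/2517.7)*100 = 90.36 %

90.36 %


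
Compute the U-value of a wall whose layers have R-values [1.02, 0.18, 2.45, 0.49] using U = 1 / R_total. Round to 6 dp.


R_total = 1.02 + 0.18 + 2.45 + 0.49 = 4.14
U = 1/4.14 = 0.241546

0.241546


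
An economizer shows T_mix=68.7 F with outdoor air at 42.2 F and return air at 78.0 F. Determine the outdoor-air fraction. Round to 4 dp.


frac = (68.7 - 78.0) / (42.2 - 78.0) = 0.2598

0.2598


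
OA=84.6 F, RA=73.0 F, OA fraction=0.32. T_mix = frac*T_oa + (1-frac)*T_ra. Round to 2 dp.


T_mix = 0.32*84.6 + 0.68*73.0 = 76.71 F

76.71 F


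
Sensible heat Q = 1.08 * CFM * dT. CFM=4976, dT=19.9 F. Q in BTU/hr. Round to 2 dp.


Q = 1.08 * 4976 * 19.9 = 106944.19 BTU/hr

106944.19 BTU/hr


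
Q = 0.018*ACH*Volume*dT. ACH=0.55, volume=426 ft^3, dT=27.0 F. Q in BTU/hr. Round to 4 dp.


Q = 0.018 * 0.55 * 426 * 27.0 = 113.8698 BTU/hr

113.8698 BTU/hr


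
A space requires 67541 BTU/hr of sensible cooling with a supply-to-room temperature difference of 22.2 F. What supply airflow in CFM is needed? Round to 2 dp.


CFM = 67541 / (1.08 * 22.2) = 2817.03

2817.03 CFM


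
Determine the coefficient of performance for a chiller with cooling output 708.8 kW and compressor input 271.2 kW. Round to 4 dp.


COP = 708.8 / 271.2 = 2.6136

2.6136


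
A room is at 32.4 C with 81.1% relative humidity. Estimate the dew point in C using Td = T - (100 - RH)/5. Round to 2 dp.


Td = 32.4 - (100-81.1)/5 = 28.62 C

28.62 C


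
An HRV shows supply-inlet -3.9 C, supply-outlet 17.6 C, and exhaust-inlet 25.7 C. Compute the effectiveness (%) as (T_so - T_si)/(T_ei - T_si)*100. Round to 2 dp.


eff = (17.6-(-3.9))/(25.7-(-3.9))*100 = 72.64 %

72.64 %


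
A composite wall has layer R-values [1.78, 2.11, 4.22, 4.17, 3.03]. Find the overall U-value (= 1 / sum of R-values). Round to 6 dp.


R_total = 1.78 + 2.11 + 4.22 + 4.17 + 3.03 = 15.31
U = 1/15.31 = 0.065317

0.065317


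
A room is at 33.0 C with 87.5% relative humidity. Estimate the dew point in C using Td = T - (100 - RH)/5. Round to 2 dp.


Td = 33.0 - (100-87.5)/5 = 30.50 C

30.50 C


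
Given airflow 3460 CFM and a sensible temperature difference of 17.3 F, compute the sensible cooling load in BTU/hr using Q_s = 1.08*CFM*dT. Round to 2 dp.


Q = 1.08 * 3460 * 17.3 = 64646.64 BTU/hr

64646.64 BTU/hr


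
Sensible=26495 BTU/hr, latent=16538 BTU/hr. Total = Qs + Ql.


Qt = 26495 + 16538 = 43033 BTU/hr

43033 BTU/hr


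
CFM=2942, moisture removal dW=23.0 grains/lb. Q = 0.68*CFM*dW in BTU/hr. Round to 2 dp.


Q = 0.68 * 2942 * 23.0 = 46012.88 BTU/hr

46012.88 BTU/hr


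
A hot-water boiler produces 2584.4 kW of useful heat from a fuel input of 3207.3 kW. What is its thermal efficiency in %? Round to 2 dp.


eta = (2584.4/3207.3)*100 = 80.58 %

80.58 %


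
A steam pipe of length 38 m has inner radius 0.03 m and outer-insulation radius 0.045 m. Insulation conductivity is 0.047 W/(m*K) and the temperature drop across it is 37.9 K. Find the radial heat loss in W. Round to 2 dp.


Q = 2*pi*0.047*38*37.9/ln(0.045/0.03) = 1048.93 W

1048.93 W


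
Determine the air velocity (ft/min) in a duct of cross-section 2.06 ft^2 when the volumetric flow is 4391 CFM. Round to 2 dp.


V = 4391 / 2.06 = 2131.55 ft/min

2131.55 ft/min


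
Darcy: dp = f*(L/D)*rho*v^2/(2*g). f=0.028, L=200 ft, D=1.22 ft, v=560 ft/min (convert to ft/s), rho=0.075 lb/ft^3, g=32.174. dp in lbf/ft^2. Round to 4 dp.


v_fps = 560/60 = 9.3333 ft/s
dp = 0.028*(200/1.22)*0.075*9.3333^2/(2*32.174) = 0.4660 lbf/ft^2

0.4660 lbf/ft^2


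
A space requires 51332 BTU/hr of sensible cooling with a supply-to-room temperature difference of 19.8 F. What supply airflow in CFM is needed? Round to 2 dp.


CFM = 51332 / (1.08 * 19.8) = 2400.49

2400.49 CFM


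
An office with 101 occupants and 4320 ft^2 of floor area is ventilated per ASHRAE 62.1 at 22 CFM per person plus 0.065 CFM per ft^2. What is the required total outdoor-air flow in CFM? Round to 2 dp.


Total = 101*22 + 4320*0.065 = 2502.80 CFM

2502.80 CFM


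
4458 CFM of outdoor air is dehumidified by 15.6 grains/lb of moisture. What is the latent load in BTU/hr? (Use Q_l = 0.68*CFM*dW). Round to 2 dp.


Q = 0.68 * 4458 * 15.6 = 47290.46 BTU/hr

47290.46 BTU/hr


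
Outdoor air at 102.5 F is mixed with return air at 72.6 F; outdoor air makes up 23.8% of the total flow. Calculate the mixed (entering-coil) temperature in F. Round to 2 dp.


T_mix = 72.6 + (23.8/100)*(102.5-72.6) = 79.72 F

79.72 F


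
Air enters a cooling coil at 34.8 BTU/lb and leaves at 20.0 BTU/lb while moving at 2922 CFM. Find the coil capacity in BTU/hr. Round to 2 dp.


Q = 4.5 * 2922 * (34.8 - 20.0) = 194605.20 BTU/hr

194605.20 BTU/hr


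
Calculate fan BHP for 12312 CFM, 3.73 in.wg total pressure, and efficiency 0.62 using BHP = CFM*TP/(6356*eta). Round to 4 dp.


BHP = 12312 * 3.73 / (6356 * 0.62) = 11.6536 hp

11.6536 hp


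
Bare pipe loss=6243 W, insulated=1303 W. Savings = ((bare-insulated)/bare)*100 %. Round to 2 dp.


Savings = ((6243-1303)/6243)*100 = 79.13 %

79.13 %


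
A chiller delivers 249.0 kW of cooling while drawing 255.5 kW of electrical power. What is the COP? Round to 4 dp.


COP = 249.0 / 255.5 = 0.9746

0.9746


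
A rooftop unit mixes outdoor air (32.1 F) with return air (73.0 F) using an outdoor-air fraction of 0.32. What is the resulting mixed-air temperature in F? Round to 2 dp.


T_mix = 0.32*32.1 + 0.68*73.0 = 59.91 F

59.91 F


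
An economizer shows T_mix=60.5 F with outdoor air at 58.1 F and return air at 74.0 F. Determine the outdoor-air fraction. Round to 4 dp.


frac = (60.5 - 74.0) / (58.1 - 74.0) = 0.8491

0.8491


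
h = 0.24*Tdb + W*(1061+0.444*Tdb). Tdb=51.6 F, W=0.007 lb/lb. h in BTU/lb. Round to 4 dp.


h = 0.24*51.6 + 0.007*(1061+0.444*51.6) = 19.9714 BTU/lb

19.9714 BTU/lb


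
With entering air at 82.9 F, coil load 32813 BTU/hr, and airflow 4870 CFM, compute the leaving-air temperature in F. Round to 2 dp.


dT = 32813/(1.08*4870) = 6.2387
T_leave = 82.9 - 6.2387 = 76.66 F

76.66 F


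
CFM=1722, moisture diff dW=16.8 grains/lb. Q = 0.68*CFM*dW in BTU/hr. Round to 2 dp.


Q = 0.68 * 1722 * 16.8 = 19672.13 BTU/hr

19672.13 BTU/hr


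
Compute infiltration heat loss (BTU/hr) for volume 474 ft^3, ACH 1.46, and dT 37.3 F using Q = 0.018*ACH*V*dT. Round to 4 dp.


Q = 0.018 * 1.46 * 474 * 37.3 = 464.6357 BTU/hr

464.6357 BTU/hr


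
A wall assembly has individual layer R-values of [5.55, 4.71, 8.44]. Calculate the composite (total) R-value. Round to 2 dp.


R_total = 5.55 + 4.71 + 8.44 = 18.70

18.70


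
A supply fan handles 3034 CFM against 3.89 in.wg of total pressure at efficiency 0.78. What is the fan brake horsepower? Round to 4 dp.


BHP = 3034 * 3.89 / (6356 * 0.78) = 2.3806 hp

2.3806 hp


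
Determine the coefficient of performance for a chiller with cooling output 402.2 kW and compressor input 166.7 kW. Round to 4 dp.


COP = 402.2 / 166.7 = 2.4127

2.4127


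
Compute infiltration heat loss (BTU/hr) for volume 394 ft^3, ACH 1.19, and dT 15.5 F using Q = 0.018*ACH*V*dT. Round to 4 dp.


Q = 0.018 * 1.19 * 394 * 15.5 = 130.8119 BTU/hr

130.8119 BTU/hr


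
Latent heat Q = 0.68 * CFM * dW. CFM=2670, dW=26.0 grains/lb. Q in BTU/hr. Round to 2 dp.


Q = 0.68 * 2670 * 26.0 = 47205.60 BTU/hr

47205.60 BTU/hr


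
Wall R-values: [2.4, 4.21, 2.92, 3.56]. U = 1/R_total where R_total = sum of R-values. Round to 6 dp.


R_total = 2.4 + 4.21 + 2.92 + 3.56 = 13.09
U = 1/13.09 = 0.076394

0.076394
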